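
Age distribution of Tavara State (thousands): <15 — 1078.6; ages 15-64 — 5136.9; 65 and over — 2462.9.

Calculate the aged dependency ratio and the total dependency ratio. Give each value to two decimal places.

Old-age dependency ratio = 2462.9 / 5136.9 × 100 = 47.95
Total dependency ratio = (1078.6 + 2462.9) / 5136.9 × 100 = 3541.5 / 5136.9 × 100 = 68.94

Old-age dependency ratio: 47.95
Total dependency ratio: 68.94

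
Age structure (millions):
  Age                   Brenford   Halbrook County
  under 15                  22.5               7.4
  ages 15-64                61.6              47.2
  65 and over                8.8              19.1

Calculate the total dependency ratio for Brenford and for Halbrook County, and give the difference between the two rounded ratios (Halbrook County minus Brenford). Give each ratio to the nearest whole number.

Brenford: 51
Halbrook County: 56
Difference: +5

Brenford: (22.5 + 8.8) / 61.6 × 100 = 31.3 / 61.6 × 100 = 51
Halbrook County: (7.4 + 19.1) / 47.2 × 100 = 26.5 / 47.2 × 100 = 56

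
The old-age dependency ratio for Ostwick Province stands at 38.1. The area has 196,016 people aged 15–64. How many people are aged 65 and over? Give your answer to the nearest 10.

Old-age dependency ratio = elderly / working-age × 100
38.1 = E / 196,016 × 100
⇒ 74,680

Aged 65 and over: 74,680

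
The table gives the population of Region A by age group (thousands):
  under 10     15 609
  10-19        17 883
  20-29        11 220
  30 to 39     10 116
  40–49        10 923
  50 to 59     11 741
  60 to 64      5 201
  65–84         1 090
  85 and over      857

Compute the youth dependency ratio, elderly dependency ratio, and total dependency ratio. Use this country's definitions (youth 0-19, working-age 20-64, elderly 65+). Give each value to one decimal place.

Youth dependency ratio: 68.1
Old-age dependency ratio: 4.0
Total dependency ratio: 72.0

0–19: 15 609 + 17 883 = 33 492
20–64: 11 220 + 10 116 + 10 923 + 11 741 + 5 201 = 49 201
65+: 1 090 + 857 = 1 947
Youth dependency ratio = 33 492 / 49 201 × 100 = 68.1
Old-age dependency ratio = 1 947 / 49 201 × 100 = 4.0
Total dependency ratio = (33 492 + 1 947) / 49 201 × 100 = 35 439 / 49 201 × 100 = 72.0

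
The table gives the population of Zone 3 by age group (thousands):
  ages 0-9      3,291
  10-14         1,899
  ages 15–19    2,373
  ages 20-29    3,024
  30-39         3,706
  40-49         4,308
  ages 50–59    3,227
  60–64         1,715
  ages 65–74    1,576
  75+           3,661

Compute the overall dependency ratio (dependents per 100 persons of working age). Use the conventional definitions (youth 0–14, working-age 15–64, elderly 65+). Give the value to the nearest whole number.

Total dependency ratio: 57

0–14: 3,291 + 1,899 = 5,190
15–64: 2,373 + 3,024 + 3,706 + 4,308 + 3,227 + 1,715 = 18,353
65+: 1,576 + 3,661 = 5,237
Total dependency ratio = (5,190 + 5,237) / 18,353 × 100 = 10,427 / 18,353 × 100 = 57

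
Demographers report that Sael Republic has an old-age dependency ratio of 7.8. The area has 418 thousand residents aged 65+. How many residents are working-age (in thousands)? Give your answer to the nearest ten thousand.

Working-age: 5 360

Old-age dependency ratio = elderly / working-age × 100
7.8 = 418 / W × 100
⇒ 5 360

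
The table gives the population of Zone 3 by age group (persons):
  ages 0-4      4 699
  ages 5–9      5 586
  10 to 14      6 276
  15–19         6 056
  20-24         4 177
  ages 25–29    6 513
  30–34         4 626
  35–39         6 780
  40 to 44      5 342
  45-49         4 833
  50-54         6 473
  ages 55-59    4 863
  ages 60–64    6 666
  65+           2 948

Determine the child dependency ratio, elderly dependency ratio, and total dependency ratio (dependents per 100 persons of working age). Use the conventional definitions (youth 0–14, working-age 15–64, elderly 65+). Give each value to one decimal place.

Youth dependency ratio: 29.4
Old-age dependency ratio: 5.2
Total dependency ratio: 34.6

0–14: 4 699 + 5 586 + 6 276 = 16 561
15–64: 6 056 + 4 177 + 6 513 + 4 626 + 6 780 + 5 342 + 4 833 + 6 473 + 4 863 + 6 666 = 56 329
65+: 2 948
Youth dependency ratio = 16 561 / 56 329 × 100 = 29.4
Old-age dependency ratio = 2 948 / 56 329 × 100 = 5.2
Total dependency ratio = (16 561 + 2 948) / 56 329 × 100 = 19 509 / 56 329 × 100 = 34.6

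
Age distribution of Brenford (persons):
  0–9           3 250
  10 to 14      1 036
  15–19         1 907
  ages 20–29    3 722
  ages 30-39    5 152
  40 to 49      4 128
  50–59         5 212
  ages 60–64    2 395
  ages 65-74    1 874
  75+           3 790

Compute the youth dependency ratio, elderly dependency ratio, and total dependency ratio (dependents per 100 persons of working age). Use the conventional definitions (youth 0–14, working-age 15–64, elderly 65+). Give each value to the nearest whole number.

Youth dependency ratio: 19
Old-age dependency ratio: 25
Total dependency ratio: 44

0–14: 3 250 + 1 036 = 4 286
15–64: 1 907 + 3 722 + 5 152 + 4 128 + 5 212 + 2 395 = 22 516
65+: 1 874 + 3 790 = 5 664
Youth dependency ratio = 4 286 / 22 516 × 100 = 19
Old-age dependency ratio = 5 664 / 22 516 × 100 = 25
Total dependency ratio = (4 286 + 5 664) / 22 516 × 100 = 9 950 / 22 516 × 100 = 44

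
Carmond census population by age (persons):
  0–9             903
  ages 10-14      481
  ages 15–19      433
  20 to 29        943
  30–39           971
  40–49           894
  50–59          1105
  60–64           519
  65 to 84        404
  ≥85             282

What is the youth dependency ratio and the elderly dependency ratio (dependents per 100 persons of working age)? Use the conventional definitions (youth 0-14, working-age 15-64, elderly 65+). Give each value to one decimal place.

Youth dependency ratio: 28.4
Old-age dependency ratio: 14.1

0–14: 903 + 481 = 1384
15–64: 433 + 943 + 971 + 894 + 1105 + 519 = 4865
65+: 404 + 282 = 686
Youth dependency ratio = 1384 / 4865 × 100 = 28.4
Old-age dependency ratio = 686 / 4865 × 100 = 14.1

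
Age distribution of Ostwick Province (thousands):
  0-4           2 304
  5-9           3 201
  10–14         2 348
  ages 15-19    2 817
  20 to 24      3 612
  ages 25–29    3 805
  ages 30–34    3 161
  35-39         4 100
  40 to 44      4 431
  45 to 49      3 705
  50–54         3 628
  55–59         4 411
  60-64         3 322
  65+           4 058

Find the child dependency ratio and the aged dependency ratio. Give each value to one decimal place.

Youth dependency ratio: 21.2
Old-age dependency ratio: 11.0

0–14: 2 304 + 3 201 + 2 348 = 7 853
15–64: 2 817 + 3 612 + 3 805 + 3 161 + 4 100 + 4 431 + 3 705 + 3 628 + 4 411 + 3 322 = 36 992
65+: 4 058
Youth dependency ratio = 7 853 / 36 992 × 100 = 21.2
Old-age dependency ratio = 4 058 / 36 992 × 100 = 11.0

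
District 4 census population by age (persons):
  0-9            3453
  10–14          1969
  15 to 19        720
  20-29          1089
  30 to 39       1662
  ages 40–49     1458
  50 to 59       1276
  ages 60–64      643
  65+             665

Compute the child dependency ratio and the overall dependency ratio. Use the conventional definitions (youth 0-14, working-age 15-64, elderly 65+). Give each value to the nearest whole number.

0–14: 3453 + 1969 = 5422
15–64: 720 + 1089 + 1662 + 1458 + 1276 + 643 = 6848
65+: 665
Youth dependency ratio = 5422 / 6848 × 100 = 79
Total dependency ratio = (5422 + 665) / 6848 × 100 = 6087 / 6848 × 100 = 89

Youth dependency ratio: 79
Total dependency ratio: 89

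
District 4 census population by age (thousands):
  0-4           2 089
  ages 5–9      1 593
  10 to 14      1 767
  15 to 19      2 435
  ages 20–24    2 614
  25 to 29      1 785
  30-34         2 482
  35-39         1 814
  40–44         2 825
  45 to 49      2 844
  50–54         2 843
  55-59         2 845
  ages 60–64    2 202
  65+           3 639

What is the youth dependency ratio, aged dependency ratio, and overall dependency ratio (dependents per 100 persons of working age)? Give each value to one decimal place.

0–14: 2 089 + 1 593 + 1 767 = 5 449
15–64: 2 435 + 2 614 + 1 785 + 2 482 + 1 814 + 2 825 + 2 844 + 2 843 + 2 845 + 2 202 = 24 689
65+: 3 639
Youth dependency ratio = 5 449 / 24 689 × 100 = 22.1
Old-age dependency ratio = 3 639 / 24 689 × 100 = 14.7
Total dependency ratio = (5 449 + 3 639) / 24 689 × 100 = 9 088 / 24 689 × 100 = 36.8

Youth dependency ratio: 22.1
Old-age dependency ratio: 14.7
Total dependency ratio: 36.8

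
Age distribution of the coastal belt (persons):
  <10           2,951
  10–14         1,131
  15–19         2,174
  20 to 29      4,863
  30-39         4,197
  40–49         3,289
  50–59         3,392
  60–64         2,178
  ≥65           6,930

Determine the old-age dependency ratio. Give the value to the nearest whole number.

Old-age dependency ratio: 34

0–14: 2,951 + 1,131 = 4,082
15–64: 2,174 + 4,863 + 4,197 + 3,289 + 3,392 + 2,178 = 20,093
65+: 6,930
Old-age dependency ratio = 6,930 / 20,093 × 100 = 34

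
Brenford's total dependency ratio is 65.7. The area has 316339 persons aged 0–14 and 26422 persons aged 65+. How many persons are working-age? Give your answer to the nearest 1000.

Working-age: 522000

Total dependency ratio = (youth + elderly) / working-age × 100
65.7 = (316339 + 26422) / W × 100
⇒ 522000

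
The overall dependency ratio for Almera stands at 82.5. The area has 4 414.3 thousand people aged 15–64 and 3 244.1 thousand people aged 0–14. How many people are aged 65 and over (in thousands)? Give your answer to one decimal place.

Aged 65 and over: 397.7

Total dependency ratio = (youth + elderly) / working-age × 100
82.5 = (3 244.1 + E) / 4 414.3 × 100
⇒ 397.7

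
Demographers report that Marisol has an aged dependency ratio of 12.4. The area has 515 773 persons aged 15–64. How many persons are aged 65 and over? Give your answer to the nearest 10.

Old-age dependency ratio = elderly / working-age × 100
12.4 = E / 515 773 × 100
⇒ 63 960

Aged 65 and over: 63 960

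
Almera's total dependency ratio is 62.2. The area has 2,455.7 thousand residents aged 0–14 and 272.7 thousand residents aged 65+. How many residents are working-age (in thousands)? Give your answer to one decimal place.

Total dependency ratio = (youth + elderly) / working-age × 100
62.2 = (2,455.7 + 272.7) / W × 100
⇒ 4,386.5

Working-age: 4,386.5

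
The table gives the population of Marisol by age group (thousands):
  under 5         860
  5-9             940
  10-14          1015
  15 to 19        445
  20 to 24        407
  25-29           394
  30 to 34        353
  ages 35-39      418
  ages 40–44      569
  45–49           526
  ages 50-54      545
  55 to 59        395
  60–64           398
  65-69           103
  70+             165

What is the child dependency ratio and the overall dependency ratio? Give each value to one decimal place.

Youth dependency ratio: 63.3
Total dependency ratio: 69.3

0–14: 860 + 940 + 1015 = 2815
15–64: 445 + 407 + 394 + 353 + 418 + 569 + 526 + 545 + 395 + 398 = 4450
65+: 103 + 165 = 268
Youth dependency ratio = 2815 / 4450 × 100 = 63.3
Total dependency ratio = (2815 + 268) / 4450 × 100 = 3083 / 4450 × 100 = 69.3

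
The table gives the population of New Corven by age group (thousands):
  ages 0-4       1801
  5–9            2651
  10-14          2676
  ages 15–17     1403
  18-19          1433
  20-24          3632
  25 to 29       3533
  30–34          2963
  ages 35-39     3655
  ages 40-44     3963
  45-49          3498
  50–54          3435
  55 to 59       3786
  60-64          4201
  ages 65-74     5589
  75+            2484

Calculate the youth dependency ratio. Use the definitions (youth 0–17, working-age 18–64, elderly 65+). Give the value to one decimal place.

0–17: 1801 + 2651 + 2676 + 1403 = 8531
18–64: 1433 + 3632 + 3533 + 2963 + 3655 + 3963 + 3498 + 3435 + 3786 + 4201 = 34099
65+: 5589 + 2484 = 8073
Youth dependency ratio = 8531 / 34099 × 100 = 25.0

Youth dependency ratio: 25.0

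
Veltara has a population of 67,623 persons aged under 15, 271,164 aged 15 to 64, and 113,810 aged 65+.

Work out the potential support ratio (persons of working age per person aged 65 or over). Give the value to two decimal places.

Potential support ratio = 271,164 / 113,810 = 2.38

Potential support ratio: 2.38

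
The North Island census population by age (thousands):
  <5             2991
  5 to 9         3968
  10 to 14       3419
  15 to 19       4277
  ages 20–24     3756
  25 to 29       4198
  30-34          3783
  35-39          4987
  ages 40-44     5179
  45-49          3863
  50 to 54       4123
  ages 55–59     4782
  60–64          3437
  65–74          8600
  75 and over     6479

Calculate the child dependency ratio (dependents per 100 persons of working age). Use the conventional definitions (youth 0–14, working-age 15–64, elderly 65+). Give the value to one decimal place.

Youth dependency ratio: 24.5

0–14: 2991 + 3968 + 3419 = 10378
15–64: 4277 + 3756 + 4198 + 3783 + 4987 + 5179 + 3863 + 4123 + 4782 + 3437 = 42385
65+: 8600 + 6479 = 15079
Youth dependency ratio = 10378 / 42385 × 100 = 24.5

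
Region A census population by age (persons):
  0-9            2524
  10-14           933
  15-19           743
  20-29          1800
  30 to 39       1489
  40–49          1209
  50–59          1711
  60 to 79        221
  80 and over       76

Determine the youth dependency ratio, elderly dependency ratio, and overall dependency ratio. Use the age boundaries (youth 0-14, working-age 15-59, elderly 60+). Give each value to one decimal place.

0–14: 2524 + 933 = 3457
15–59: 743 + 1800 + 1489 + 1209 + 1711 = 6952
60+: 221 + 76 = 297
Youth dependency ratio = 3457 / 6952 × 100 = 49.7
Old-age dependency ratio = 297 / 6952 × 100 = 4.3
Total dependency ratio = (3457 + 297) / 6952 × 100 = 3754 / 6952 × 100 = 54.0

Youth dependency ratio: 49.7
Old-age dependency ratio: 4.3
Total dependency ratio: 54.0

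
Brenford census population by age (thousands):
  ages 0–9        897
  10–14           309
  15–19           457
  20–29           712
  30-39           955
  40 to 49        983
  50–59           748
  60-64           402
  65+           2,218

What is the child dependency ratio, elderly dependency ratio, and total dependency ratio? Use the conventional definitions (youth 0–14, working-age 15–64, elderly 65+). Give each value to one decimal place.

0–14: 897 + 309 = 1,206
15–64: 457 + 712 + 955 + 983 + 748 + 402 = 4,257
65+: 2,218
Youth dependency ratio = 1,206 / 4,257 × 100 = 28.3
Old-age dependency ratio = 2,218 / 4,257 × 100 = 52.1
Total dependency ratio = (1,206 + 2,218) / 4,257 × 100 = 3,424 / 4,257 × 100 = 80.4

Youth dependency ratio: 28.3
Old-age dependency ratio: 52.1
Total dependency ratio: 80.4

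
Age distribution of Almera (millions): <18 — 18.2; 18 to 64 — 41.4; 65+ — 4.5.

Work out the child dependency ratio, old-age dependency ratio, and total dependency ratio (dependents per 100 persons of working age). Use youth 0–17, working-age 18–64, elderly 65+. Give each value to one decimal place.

Youth dependency ratio: 44.0
Old-age dependency ratio: 10.9
Total dependency ratio: 54.8

Youth dependency ratio = 18.2 / 41.4 × 100 = 44.0
Old-age dependency ratio = 4.5 / 41.4 × 100 = 10.9
Total dependency ratio = (18.2 + 4.5) / 41.4 × 100 = 22.7 / 41.4 × 100 = 54.8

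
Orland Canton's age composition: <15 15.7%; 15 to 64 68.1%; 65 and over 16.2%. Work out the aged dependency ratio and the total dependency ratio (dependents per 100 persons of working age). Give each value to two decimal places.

Old-age dependency ratio = 16.2 / 68.1 × 100 = 23.79
Total dependency ratio = (15.7 + 16.2) / 68.1 × 100 = 31.9 / 68.1 × 100 = 46.84

Old-age dependency ratio: 23.79
Total dependency ratio: 46.84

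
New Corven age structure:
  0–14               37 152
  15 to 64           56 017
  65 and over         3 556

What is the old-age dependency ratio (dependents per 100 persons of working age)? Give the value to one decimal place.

Old-age dependency ratio: 6.3

Old-age dependency ratio = 3 556 / 56 017 × 100 = 6.3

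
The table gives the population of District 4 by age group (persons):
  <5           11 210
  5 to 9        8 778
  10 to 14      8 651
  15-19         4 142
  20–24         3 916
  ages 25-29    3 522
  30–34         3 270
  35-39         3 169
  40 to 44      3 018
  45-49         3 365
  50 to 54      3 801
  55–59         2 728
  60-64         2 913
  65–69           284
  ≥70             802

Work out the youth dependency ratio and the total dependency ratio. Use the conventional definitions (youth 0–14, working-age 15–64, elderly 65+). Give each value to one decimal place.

0–14: 11 210 + 8 778 + 8 651 = 28 639
15–64: 4 142 + 3 916 + 3 522 + 3 270 + 3 169 + 3 018 + 3 365 + 3 801 + 2 728 + 2 913 = 33 844
65+: 284 + 802 = 1 086
Youth dependency ratio = 28 639 / 33 844 × 100 = 84.6
Total dependency ratio = (28 639 + 1 086) / 33 844 × 100 = 29 725 / 33 844 × 100 = 87.8

Youth dependency ratio: 84.6
Total dependency ratio: 87.8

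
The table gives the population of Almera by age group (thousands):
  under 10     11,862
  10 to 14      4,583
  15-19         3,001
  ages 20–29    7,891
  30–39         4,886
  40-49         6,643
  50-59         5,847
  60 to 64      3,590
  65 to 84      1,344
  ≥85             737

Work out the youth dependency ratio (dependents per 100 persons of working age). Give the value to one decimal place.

Youth dependency ratio: 51.6

0–14: 11,862 + 4,583 = 16,445
15–64: 3,001 + 7,891 + 4,886 + 6,643 + 5,847 + 3,590 = 31,858
65+: 1,344 + 737 = 2,081
Youth dependency ratio = 16,445 / 31,858 × 100 = 51.6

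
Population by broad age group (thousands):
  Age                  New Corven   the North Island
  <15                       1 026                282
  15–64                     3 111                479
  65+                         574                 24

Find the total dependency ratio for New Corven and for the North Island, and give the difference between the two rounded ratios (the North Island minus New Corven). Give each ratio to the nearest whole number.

New Corven: 51
the North Island: 64
Difference: +13

New Corven: (1 026 + 574) / 3 111 × 100 = 1 600 / 3 111 × 100 = 51
the North Island: (282 + 24) / 479 × 100 = 306 / 479 × 100 = 64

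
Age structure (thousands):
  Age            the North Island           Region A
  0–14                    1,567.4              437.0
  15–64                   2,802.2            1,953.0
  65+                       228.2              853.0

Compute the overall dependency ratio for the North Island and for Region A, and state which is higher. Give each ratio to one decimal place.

the North Island: 64.1
Region A: 66.1
Higher: Region A

the North Island: (1,567.4 + 228.2) / 2,802.2 × 100 = 1,795.6 / 2,802.2 × 100 = 64.1
Region A: (437.0 + 853.0) / 1,953.0 × 100 = 1,290.0 / 1,953.0 × 100 = 66.1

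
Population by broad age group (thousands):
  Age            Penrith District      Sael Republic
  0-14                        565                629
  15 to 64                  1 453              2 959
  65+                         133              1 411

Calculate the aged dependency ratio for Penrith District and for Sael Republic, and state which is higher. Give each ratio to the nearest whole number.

Penrith District: 133 / 1 453 × 100 = 9
Sael Republic: 1 411 / 2 959 × 100 = 48

Penrith District: 9
Sael Republic: 48
Higher: Sael Republic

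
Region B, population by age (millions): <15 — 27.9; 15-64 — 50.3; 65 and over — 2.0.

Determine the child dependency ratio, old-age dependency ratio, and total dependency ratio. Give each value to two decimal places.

Youth dependency ratio = 27.9 / 50.3 × 100 = 55.47
Old-age dependency ratio = 2.0 / 50.3 × 100 = 3.98
Total dependency ratio = (27.9 + 2.0) / 50.3 × 100 = 29.9 / 50.3 × 100 = 59.44

Youth dependency ratio: 55.47
Old-age dependency ratio: 3.98
Total dependency ratio: 59.44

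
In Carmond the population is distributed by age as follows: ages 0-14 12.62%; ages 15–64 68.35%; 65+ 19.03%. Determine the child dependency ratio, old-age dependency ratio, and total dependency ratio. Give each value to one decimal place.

Youth dependency ratio = 12.62 / 68.35 × 100 = 18.5
Old-age dependency ratio = 19.03 / 68.35 × 100 = 27.8
Total dependency ratio = (12.62 + 19.03) / 68.35 × 100 = 31.65 / 68.35 × 100 = 46.3

Youth dependency ratio: 18.5
Old-age dependency ratio: 27.8
Total dependency ratio: 46.3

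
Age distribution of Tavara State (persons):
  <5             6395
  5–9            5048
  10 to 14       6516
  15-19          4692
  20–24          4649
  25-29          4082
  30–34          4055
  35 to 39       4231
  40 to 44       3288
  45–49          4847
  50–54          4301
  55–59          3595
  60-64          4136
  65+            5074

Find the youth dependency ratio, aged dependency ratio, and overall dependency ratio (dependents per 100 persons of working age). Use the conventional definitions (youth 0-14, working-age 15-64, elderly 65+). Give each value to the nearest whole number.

0–14: 6395 + 5048 + 6516 = 17959
15–64: 4692 + 4649 + 4082 + 4055 + 4231 + 3288 + 4847 + 4301 + 3595 + 4136 = 41876
65+: 5074
Youth dependency ratio = 17959 / 41876 × 100 = 43
Old-age dependency ratio = 5074 / 41876 × 100 = 12
Total dependency ratio = (17959 + 5074) / 41876 × 100 = 23033 / 41876 × 100 = 55

Youth dependency ratio: 43
Old-age dependency ratio: 12
Total dependency ratio: 55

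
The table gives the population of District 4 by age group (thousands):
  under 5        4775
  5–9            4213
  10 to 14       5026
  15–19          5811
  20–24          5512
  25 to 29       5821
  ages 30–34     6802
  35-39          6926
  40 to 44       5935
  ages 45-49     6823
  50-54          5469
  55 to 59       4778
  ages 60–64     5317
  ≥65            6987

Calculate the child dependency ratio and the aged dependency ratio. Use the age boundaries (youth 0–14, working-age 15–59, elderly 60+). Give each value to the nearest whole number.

Youth dependency ratio: 26
Old-age dependency ratio: 23

0–14: 4775 + 4213 + 5026 = 14014
15–59: 5811 + 5512 + 5821 + 6802 + 6926 + 5935 + 6823 + 5469 + 4778 = 53877
60+: 5317 + 6987 = 12304
Youth dependency ratio = 14014 / 53877 × 100 = 26
Old-age dependency ratio = 12304 / 53877 × 100 = 23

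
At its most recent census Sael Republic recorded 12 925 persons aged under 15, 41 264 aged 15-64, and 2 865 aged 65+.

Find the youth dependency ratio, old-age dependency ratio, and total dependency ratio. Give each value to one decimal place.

Youth dependency ratio: 31.3
Old-age dependency ratio: 6.9
Total dependency ratio: 38.3

Youth dependency ratio = 12 925 / 41 264 × 100 = 31.3
Old-age dependency ratio = 2 865 / 41 264 × 100 = 6.9
Total dependency ratio = (12 925 + 2 865) / 41 264 × 100 = 15 790 / 41 264 × 100 = 38.3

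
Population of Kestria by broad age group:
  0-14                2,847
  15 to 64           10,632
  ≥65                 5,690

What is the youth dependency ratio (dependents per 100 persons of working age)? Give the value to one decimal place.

Youth dependency ratio = 2,847 / 10,632 × 100 = 26.8

Youth dependency ratio: 26.8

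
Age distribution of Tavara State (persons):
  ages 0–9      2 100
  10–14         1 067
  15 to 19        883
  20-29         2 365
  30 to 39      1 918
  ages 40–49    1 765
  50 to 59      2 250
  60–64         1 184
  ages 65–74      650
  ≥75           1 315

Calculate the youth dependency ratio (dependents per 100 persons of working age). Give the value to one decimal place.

Youth dependency ratio: 30.6

0–14: 2 100 + 1 067 = 3 167
15–64: 883 + 2 365 + 1 918 + 1 765 + 2 250 + 1 184 = 10 365
65+: 650 + 1 315 = 1 965
Youth dependency ratio = 3 167 / 10 365 × 100 = 30.6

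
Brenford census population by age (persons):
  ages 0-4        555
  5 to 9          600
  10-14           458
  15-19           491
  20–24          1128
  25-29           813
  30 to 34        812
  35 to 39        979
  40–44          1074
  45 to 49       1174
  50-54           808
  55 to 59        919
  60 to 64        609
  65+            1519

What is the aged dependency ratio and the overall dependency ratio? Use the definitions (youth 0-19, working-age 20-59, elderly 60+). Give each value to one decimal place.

Old-age dependency ratio: 27.6
Total dependency ratio: 54.9

0–19: 555 + 600 + 458 + 491 = 2104
20–59: 1128 + 813 + 812 + 979 + 1074 + 1174 + 808 + 919 = 7707
60+: 609 + 1519 = 2128
Old-age dependency ratio = 2128 / 7707 × 100 = 27.6
Total dependency ratio = (2104 + 2128) / 7707 × 100 = 4232 / 7707 × 100 = 54.9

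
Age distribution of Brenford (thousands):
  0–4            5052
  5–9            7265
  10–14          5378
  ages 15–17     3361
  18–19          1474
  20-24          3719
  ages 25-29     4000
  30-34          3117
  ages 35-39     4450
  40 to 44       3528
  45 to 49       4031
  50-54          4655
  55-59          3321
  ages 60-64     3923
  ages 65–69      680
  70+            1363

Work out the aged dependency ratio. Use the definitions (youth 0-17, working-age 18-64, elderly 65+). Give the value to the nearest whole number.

Old-age dependency ratio: 6

0–17: 5052 + 7265 + 5378 + 3361 = 21056
18–64: 1474 + 3719 + 4000 + 3117 + 4450 + 3528 + 4031 + 4655 + 3321 + 3923 = 36218
65+: 680 + 1363 = 2043
Old-age dependency ratio = 2043 / 36218 × 100 = 6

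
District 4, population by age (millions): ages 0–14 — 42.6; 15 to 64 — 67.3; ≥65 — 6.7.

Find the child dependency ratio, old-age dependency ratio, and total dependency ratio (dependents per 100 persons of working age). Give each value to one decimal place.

Youth dependency ratio = 42.6 / 67.3 × 100 = 63.3
Old-age dependency ratio = 6.7 / 67.3 × 100 = 10.0
Total dependency ratio = (42.6 + 6.7) / 67.3 × 100 = 49.3 / 67.3 × 100 = 73.3

Youth dependency ratio: 63.3
Old-age dependency ratio: 10.0
Total dependency ratio: 73.3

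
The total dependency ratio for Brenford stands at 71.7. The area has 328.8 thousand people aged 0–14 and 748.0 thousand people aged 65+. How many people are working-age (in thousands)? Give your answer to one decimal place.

Total dependency ratio = (youth + elderly) / working-age × 100
71.7 = (328.8 + 748.0) / W × 100
⇒ 1 501.8

Working-age: 1 501.8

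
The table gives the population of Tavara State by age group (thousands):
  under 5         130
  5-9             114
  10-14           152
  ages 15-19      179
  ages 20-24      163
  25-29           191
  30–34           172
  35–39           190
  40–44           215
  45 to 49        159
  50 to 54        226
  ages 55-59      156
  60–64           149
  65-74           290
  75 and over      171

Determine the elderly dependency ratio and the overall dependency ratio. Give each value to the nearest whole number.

Old-age dependency ratio: 26
Total dependency ratio: 48

0–14: 130 + 114 + 152 = 396
15–64: 179 + 163 + 191 + 172 + 190 + 215 + 159 + 226 + 156 + 149 = 1,800
65+: 290 + 171 = 461
Old-age dependency ratio = 461 / 1,800 × 100 = 26
Total dependency ratio = (396 + 461) / 1,800 × 100 = 857 / 1,800 × 100 = 48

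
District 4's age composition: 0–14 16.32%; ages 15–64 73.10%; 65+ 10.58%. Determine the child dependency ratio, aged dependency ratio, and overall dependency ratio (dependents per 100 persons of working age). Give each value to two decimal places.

Youth dependency ratio = 16.32 / 73.10 × 100 = 22.33
Old-age dependency ratio = 10.58 / 73.10 × 100 = 14.47
Total dependency ratio = (16.32 + 10.58) / 73.10 × 100 = 26.90 / 73.10 × 100 = 36.80

Youth dependency ratio: 22.33
Old-age dependency ratio: 14.47
Total dependency ratio: 36.80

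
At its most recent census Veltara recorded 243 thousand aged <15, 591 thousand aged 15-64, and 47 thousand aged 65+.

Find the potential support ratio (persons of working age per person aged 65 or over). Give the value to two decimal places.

Potential support ratio = 591 / 47 = 12.57

Potential support ratio: 12.57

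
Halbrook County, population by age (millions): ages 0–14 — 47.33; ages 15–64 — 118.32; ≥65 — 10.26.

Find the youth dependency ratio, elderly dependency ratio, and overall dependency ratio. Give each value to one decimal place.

Youth dependency ratio: 40.0
Old-age dependency ratio: 8.7
Total dependency ratio: 48.7

Youth dependency ratio = 47.33 / 118.32 × 100 = 40.0
Old-age dependency ratio = 10.26 / 118.32 × 100 = 8.7
Total dependency ratio = (47.33 + 10.26) / 118.32 × 100 = 57.59 / 118.32 × 100 = 48.7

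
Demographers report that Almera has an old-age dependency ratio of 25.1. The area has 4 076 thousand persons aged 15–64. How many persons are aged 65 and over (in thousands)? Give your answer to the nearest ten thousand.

Old-age dependency ratio = elderly / working-age × 100
25.1 = E / 4 076 × 100
⇒ 1 020

Aged 65 and over: 1 020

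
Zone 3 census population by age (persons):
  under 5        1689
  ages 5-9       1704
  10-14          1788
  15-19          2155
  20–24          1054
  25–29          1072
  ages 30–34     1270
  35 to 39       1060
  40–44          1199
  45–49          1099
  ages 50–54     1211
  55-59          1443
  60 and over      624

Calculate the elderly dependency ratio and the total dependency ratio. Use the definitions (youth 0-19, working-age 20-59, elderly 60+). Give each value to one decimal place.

0–19: 1689 + 1704 + 1788 + 2155 = 7336
20–59: 1054 + 1072 + 1270 + 1060 + 1199 + 1099 + 1211 + 1443 = 9408
60+: 624
Old-age dependency ratio = 624 / 9408 × 100 = 6.6
Total dependency ratio = (7336 + 624) / 9408 × 100 = 7960 / 9408 × 100 = 84.6

Old-age dependency ratio: 6.6
Total dependency ratio: 84.6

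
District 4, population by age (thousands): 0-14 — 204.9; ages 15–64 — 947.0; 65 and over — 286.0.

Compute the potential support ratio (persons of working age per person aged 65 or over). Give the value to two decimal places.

Potential support ratio: 3.31

Potential support ratio = 947.0 / 286.0 = 3.31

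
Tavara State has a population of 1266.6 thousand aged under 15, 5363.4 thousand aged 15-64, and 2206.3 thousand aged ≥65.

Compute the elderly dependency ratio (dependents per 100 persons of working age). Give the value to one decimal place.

Old-age dependency ratio = 2206.3 / 5363.4 × 100 = 41.1

Old-age dependency ratio: 41.1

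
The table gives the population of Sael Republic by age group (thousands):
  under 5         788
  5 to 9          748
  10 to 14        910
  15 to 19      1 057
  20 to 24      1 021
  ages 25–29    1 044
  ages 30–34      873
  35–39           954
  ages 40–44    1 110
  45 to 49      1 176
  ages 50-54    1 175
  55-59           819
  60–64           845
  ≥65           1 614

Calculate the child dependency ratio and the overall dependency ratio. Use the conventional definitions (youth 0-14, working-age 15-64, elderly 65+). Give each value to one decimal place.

Youth dependency ratio: 24.3
Total dependency ratio: 40.3

0–14: 788 + 748 + 910 = 2 446
15–64: 1 057 + 1 021 + 1 044 + 873 + 954 + 1 110 + 1 176 + 1 175 + 819 + 845 = 10 074
65+: 1 614
Youth dependency ratio = 2 446 / 10 074 × 100 = 24.3
Total dependency ratio = (2 446 + 1 614) / 10 074 × 100 = 4 060 / 10 074 × 100 = 40.3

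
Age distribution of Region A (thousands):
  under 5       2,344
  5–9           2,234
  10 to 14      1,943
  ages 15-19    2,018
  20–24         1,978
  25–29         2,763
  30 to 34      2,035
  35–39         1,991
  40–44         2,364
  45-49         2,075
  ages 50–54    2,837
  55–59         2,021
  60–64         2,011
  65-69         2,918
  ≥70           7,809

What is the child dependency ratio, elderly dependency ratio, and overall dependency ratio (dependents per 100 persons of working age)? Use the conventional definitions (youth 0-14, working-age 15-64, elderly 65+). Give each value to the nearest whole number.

0–14: 2,344 + 2,234 + 1,943 = 6,521
15–64: 2,018 + 1,978 + 2,763 + 2,035 + 1,991 + 2,364 + 2,075 + 2,837 + 2,021 + 2,011 = 22,093
65+: 2,918 + 7,809 = 10,727
Youth dependency ratio = 6,521 / 22,093 × 100 = 30
Old-age dependency ratio = 10,727 / 22,093 × 100 = 49
Total dependency ratio = (6,521 + 10,727) / 22,093 × 100 = 17,248 / 22,093 × 100 = 78

Youth dependency ratio: 30
Old-age dependency ratio: 49
Total dependency ratio: 78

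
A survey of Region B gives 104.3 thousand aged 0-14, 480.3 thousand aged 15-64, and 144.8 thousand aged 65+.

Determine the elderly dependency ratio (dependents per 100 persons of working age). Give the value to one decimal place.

Old-age dependency ratio = 144.8 / 480.3 × 100 = 30.1

Old-age dependency ratio: 30.1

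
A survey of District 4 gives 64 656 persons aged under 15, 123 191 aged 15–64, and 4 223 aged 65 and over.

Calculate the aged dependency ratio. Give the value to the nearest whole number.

Old-age dependency ratio: 3

Old-age dependency ratio = 4 223 / 123 191 × 100 = 3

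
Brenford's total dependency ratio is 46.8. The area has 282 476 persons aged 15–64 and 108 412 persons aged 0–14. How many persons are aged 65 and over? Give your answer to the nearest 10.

Total dependency ratio = (youth + elderly) / working-age × 100
46.8 = (108 412 + E) / 282 476 × 100
⇒ 23 790

Aged 65 and over: 23 790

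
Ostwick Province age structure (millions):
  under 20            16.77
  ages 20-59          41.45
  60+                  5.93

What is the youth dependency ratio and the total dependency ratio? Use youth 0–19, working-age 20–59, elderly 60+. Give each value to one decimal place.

Youth dependency ratio: 40.5
Total dependency ratio: 54.8

Youth dependency ratio = 16.77 / 41.45 × 100 = 40.5
Total dependency ratio = (16.77 + 5.93) / 41.45 × 100 = 22.70 / 41.45 × 100 = 54.8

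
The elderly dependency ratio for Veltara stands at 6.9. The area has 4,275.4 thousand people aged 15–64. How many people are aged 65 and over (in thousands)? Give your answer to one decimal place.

Aged 65 and over: 295.0

Old-age dependency ratio = elderly / working-age × 100
6.9 = E / 4,275.4 × 100
⇒ 295.0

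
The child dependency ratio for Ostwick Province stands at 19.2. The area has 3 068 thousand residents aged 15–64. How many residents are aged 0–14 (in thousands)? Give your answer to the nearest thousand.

Youth dependency ratio = youth / working-age × 100
19.2 = Y / 3 068 × 100
⇒ 589

Aged 0–14: 589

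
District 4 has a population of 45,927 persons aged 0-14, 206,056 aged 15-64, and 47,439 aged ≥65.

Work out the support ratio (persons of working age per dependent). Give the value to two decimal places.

Support ratio = 206,056 / (45,927 + 47,439) = 206,056 / 93,366 = 2.21

Support ratio: 2.21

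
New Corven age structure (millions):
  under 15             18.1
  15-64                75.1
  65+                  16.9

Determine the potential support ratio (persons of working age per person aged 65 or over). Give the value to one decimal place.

Potential support ratio: 4.4

Potential support ratio = 75.1 / 16.9 = 4.4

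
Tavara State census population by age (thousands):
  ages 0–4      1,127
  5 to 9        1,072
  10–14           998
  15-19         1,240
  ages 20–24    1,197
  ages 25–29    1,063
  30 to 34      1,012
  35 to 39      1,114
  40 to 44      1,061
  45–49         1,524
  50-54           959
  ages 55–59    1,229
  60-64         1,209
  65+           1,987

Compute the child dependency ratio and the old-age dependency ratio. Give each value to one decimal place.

0–14: 1,127 + 1,072 + 998 = 3,197
15–64: 1,240 + 1,197 + 1,063 + 1,012 + 1,114 + 1,061 + 1,524 + 959 + 1,229 + 1,209 = 11,608
65+: 1,987
Youth dependency ratio = 3,197 / 11,608 × 100 = 27.5
Old-age dependency ratio = 1,987 / 11,608 × 100 = 17.1

Youth dependency ratio: 27.5
Old-age dependency ratio: 17.1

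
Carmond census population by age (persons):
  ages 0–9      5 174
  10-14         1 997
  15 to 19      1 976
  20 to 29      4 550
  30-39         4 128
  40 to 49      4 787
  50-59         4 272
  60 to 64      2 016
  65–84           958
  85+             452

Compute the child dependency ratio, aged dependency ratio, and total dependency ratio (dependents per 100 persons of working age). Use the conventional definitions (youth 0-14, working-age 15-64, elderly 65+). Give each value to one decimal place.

0–14: 5 174 + 1 997 = 7 171
15–64: 1 976 + 4 550 + 4 128 + 4 787 + 4 272 + 2 016 = 21 729
65+: 958 + 452 = 1 410
Youth dependency ratio = 7 171 / 21 729 × 100 = 33.0
Old-age dependency ratio = 1 410 / 21 729 × 100 = 6.5
Total dependency ratio = (7 171 + 1 410) / 21 729 × 100 = 8 581 / 21 729 × 100 = 39.5

Youth dependency ratio: 33.0
Old-age dependency ratio: 6.5
Total dependency ratio: 39.5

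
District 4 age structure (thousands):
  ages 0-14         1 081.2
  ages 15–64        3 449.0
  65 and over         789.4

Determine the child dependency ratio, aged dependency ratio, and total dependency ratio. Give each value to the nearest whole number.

Youth dependency ratio = 1 081.2 / 3 449.0 × 100 = 31
Old-age dependency ratio = 789.4 / 3 449.0 × 100 = 23
Total dependency ratio = (1 081.2 + 789.4) / 3 449.0 × 100 = 1 870.6 / 3 449.0 × 100 = 54

Youth dependency ratio: 31
Old-age dependency ratio: 23
Total dependency ratio: 54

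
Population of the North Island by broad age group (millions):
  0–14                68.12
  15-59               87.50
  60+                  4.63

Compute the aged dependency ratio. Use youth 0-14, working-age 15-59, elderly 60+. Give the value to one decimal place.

Old-age dependency ratio: 5.3

Old-age dependency ratio = 4.63 / 87.50 × 100 = 5.3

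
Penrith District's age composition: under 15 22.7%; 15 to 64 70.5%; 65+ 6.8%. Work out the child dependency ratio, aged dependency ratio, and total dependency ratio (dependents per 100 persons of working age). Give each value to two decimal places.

Youth dependency ratio = 22.7 / 70.5 × 100 = 32.20
Old-age dependency ratio = 6.8 / 70.5 × 100 = 9.65
Total dependency ratio = (22.7 + 6.8) / 70.5 × 100 = 29.5 / 70.5 × 100 = 41.84

Youth dependency ratio: 32.20
Old-age dependency ratio: 9.65
Total dependency ratio: 41.84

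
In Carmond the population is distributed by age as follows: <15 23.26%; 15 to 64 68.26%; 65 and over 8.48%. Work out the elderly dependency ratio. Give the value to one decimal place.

Old-age dependency ratio = 8.48 / 68.26 × 100 = 12.4

Old-age dependency ratio: 12.4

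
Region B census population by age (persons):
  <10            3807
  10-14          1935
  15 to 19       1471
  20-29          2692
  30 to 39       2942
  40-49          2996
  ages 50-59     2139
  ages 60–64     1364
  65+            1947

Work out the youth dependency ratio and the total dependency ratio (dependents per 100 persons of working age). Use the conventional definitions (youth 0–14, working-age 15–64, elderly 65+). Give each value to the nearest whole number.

0–14: 3807 + 1935 = 5742
15–64: 1471 + 2692 + 2942 + 2996 + 2139 + 1364 = 13604
65+: 1947
Youth dependency ratio = 5742 / 13604 × 100 = 42
Total dependency ratio = (5742 + 1947) / 13604 × 100 = 7689 / 13604 × 100 = 57

Youth dependency ratio: 42
Total dependency ratio: 57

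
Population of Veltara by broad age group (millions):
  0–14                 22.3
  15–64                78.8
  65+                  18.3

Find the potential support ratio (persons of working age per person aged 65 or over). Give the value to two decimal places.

Potential support ratio = 78.8 / 18.3 = 4.31

Potential support ratio: 4.31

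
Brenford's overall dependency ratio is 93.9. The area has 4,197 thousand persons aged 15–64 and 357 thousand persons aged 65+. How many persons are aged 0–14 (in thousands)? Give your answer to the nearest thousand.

Aged 0–14: 3,584

Total dependency ratio = (youth + elderly) / working-age × 100
93.9 = (Y + 357) / 4,197 × 100
⇒ 3,584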